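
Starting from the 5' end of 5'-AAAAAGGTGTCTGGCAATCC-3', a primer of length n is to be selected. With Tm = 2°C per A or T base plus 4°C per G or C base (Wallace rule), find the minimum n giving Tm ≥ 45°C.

First 15 bases: AAAAAGGTGTCTGGC → Tm = 44°C (< 45°C)
First 16 bases: AAAAAGGTGTCTGGCA → Tm = 46°C (≥ 45°C)
Each additional base adds 2°C (A/T) or 4°C (G/C), so Tm is non-decreasing in n; n = 16 is the first length to reach 45°C.

n = 16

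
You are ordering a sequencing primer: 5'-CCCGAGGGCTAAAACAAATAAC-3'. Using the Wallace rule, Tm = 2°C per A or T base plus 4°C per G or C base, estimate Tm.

64°C

Scanning the sequence gives G=4, C=6, A=10, T=2.
So N_AT = 12 and N_GC = 10.
Tm = 2(12) + 4(10) = 24 + 40 = 64°C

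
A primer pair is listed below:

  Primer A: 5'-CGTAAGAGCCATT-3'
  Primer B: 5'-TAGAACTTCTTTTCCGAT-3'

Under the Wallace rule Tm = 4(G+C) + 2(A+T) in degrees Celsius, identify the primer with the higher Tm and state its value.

Primer A: A+T=7, G+C=6 → Tm = 2(7)+4(6) = 38°C
Primer B: A+T=12, G+C=6 → Tm = 2(12)+4(6) = 48°C
38°C vs 48°C → primer B is higher.

Primer B, 48°C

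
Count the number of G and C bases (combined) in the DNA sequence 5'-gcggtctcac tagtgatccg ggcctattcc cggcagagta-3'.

G=12, C=12, T=9, A=7
Total G or C: 12 + 12 = 24

24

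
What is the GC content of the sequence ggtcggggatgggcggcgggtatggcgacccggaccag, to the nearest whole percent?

76%

Scanning the sequence gives C=9, T=4, A=5, G=20.
G+C = 20 + 9 = 29 out of 38 bases
%GC = 29/38 × 100 = 76.32% ≈ 76%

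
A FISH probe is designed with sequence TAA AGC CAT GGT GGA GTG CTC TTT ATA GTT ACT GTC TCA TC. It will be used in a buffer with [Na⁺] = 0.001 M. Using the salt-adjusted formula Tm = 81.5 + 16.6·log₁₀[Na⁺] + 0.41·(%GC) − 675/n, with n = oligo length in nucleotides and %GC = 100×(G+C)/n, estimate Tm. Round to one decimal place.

Length n = 41. Counting bases: C=8, G=9, A=9, T=15
G+C = 17, so %GC = 17/41 × 100 = 41.463%
Salt term: 16.6 × (-3) = -49.8
GC term: 0.41 × 41.463 = 17; length term: −675/41 = −16.463
Tm = 81.5 + (-49.8) + 17 − 16.463 = 32.237 → 32.2°C

32.2°C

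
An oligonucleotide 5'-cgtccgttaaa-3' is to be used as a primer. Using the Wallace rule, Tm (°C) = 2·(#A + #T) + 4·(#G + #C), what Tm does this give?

32°C

G=2, T=3, A=3, C=3
A+T = 6, G+C = 5
Tm = 2(6) + 4(5) = 12 + 20 = 32°C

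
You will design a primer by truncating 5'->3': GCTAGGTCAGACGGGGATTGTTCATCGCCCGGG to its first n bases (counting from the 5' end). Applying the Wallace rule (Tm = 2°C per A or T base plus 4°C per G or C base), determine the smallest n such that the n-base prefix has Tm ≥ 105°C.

n = 33

First 32 bases: GCTAGGTCAGACGGGGATTGTTCATCGCCCGG → Tm = 104°C (< 105°C)
First 33 bases: GCTAGGTCAGACGGGGATTGTTCATCGCCCGGG → Tm = 108°C (≥ 105°C)
Since every base adds ≥2°C, Tm only increases with n, so the threshold is first crossed at n = 33.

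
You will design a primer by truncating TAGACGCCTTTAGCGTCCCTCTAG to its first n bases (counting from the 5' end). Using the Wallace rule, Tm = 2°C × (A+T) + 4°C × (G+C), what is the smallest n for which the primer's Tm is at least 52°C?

First 16 bases: TAGACGCCTTTAGCGT → Tm = 48°C (< 52°C)
First 17 bases: TAGACGCCTTTAGCGTC → Tm = 52°C (≥ 52°C)
Since every base adds ≥2°C, Tm only increases with n, so the threshold is first crossed at n = 17.

n = 17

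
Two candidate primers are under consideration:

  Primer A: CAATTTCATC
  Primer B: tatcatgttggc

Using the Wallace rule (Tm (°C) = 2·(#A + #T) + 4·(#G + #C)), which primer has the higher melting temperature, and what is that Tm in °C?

Primer A: A+T=7, G+C=3 → Tm = 2(7)+4(3) = 26°C
Primer B: A+T=7, G+C=5 → Tm = 2(7)+4(5) = 34°C
26°C vs 34°C → primer B is higher.

Primer B, 34°C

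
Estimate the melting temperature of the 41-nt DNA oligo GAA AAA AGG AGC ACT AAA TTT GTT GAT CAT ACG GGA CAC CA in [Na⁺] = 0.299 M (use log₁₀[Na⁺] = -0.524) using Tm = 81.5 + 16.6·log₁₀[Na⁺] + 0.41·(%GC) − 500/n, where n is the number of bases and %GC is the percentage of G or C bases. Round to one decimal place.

Length n = 41. Scanning the sequence gives T=8, A=17, G=9, C=7.
G+C = 16, so %GC = 16/41 × 100 = 39.024%
Salt term: 16.6 × (-0.524) = -8.698
GC term: 0.41 × 39.024 = 16; length term: −500/41 = −12.195
Tm = 81.5 + (-8.698) + 16 − 12.195 = 76.607 → 76.6°C

76.6°C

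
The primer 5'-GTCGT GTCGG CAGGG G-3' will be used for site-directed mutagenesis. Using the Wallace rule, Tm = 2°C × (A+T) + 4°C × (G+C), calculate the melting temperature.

T=3, C=3, A=1, G=9
A+T = 4, G+C = 12
Tm = 4·12 + 2·4 = 48 + 8 = 56°C

56°C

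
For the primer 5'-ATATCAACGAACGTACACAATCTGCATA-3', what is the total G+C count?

Base counts: C=7, G=3, A=12, T=6
G+C = 3 + 7 = 10

10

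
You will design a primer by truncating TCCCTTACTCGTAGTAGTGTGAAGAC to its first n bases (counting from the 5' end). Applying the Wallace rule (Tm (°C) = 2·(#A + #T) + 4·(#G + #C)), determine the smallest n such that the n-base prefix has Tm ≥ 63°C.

n = 22

First 21 bases: TCCCTTACTCGTAGTAGTGTG → Tm = 62°C (< 63°C)
First 22 bases: TCCCTTACTCGTAGTAGTGTGA → Tm = 64°C (≥ 63°C)
Since every base adds ≥2°C, Tm only increases with n, so the threshold is first crossed at n = 22.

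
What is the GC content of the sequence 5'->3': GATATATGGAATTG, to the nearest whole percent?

Base counts: C=0, G=4, T=5, A=5
G+C = 4 + 0 = 4 out of 14 bases
%GC = 4/14 × 100 = 28.57% ≈ 29%

29%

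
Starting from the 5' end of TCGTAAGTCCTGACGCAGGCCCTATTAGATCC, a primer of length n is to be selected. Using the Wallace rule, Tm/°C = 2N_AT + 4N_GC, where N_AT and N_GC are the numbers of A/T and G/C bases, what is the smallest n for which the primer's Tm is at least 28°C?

First 9 bases: TCGTAAGTC → Tm = 26°C (< 28°C)
First 10 bases: TCGTAAGTCC → Tm = 30°C (≥ 28°C)
Each additional base adds 2°C (A/T) or 4°C (G/C), so Tm is non-decreasing in n; n = 10 is the first length to reach 28°C.

n = 10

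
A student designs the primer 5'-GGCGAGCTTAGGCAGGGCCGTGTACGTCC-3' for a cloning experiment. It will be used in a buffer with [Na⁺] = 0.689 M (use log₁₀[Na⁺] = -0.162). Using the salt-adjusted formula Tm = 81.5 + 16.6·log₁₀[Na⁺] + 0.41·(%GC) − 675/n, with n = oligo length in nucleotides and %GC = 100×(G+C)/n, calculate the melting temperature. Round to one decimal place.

Length n = 29. Counting bases: T=5, A=4, G=12, C=8
G+C = 20, so %GC = 20/29 × 100 = 68.966%
Salt term: 16.6 × (-0.162) = -2.689
GC term: 0.41 × 68.966 = 28.276; length term: −675/29 = −23.276
Tm = 81.5 + (-2.689) + 28.276 − 23.276 = 83.811 → 83.8°C

83.8°C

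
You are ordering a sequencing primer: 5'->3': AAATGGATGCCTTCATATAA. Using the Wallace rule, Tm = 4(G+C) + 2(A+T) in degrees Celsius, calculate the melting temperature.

52°C

Base counts: G=3, T=6, C=3, A=8
So N_AT = 14 and N_GC = 6.
Tm = 2(14) + 4(6) = 28 + 24 = 52°C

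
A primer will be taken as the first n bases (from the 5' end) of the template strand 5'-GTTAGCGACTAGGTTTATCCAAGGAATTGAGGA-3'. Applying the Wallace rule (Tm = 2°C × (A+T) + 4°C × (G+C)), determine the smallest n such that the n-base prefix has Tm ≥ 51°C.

First 18 bases: GTTAGCGACTAGGTTTAT → Tm = 50°C (< 51°C)
First 19 bases: GTTAGCGACTAGGTTTATC → Tm = 54°C (≥ 51°C)
Each additional base adds 2°C (A/T) or 4°C (G/C), so Tm is non-decreasing in n; n = 19 is the first length to reach 51°C.

n = 19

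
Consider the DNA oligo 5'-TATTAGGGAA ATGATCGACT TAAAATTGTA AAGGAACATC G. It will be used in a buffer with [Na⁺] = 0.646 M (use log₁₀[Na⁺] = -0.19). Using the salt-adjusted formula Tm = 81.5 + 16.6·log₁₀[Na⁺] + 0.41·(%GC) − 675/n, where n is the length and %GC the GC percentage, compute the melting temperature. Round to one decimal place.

74.9°C

Length n = 41. G=9, T=11, C=4, A=17
G+C = 13, so %GC = 13/41 × 100 = 31.707%
Salt term: 16.6 × (-0.19) = -3.154
GC term: 0.41 × 31.707 = 13; length term: −675/41 = −16.463
Tm = 81.5 + (-3.154) + 13 − 16.463 = 74.883 → 74.9°C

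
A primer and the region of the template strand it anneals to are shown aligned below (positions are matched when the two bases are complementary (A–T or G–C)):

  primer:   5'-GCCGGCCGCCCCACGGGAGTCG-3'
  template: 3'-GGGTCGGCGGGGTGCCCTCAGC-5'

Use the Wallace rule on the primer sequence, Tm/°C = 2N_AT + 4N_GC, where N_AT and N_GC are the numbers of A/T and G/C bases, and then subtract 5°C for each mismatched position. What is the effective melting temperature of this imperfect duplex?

Primer base counts: A=2, T=1, G=9, C=10 → A+T=3, G+C=19
Perfect-match Tm = 2(3) + 4(19) = 6 + 76 = 82°C
Mismatches (positions where the bases are not complementary): 2 (at positions 1, 4)
Effective Tm = 82 − 2×5 = 82 − 10 = 72°C

72°C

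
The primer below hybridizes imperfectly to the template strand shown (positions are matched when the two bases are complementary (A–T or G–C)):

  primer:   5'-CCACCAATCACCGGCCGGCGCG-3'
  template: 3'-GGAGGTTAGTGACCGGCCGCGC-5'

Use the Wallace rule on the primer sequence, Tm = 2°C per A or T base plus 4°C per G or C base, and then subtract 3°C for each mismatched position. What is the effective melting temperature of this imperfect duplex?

Primer base counts: A=4, T=1, G=6, C=11 → A+T=5, G+C=17
Perfect-match Tm = 2(5) + 4(17) = 10 + 68 = 78°C
Mismatches (positions where the bases are not complementary): 2 (at positions 3, 12)
Effective Tm = 78 − 2×3 = 78 − 6 = 72°C

72°C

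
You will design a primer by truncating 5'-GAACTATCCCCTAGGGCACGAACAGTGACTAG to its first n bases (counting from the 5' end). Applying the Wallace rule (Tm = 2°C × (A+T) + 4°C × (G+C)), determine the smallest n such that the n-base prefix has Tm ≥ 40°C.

First 13 bases: GAACTATCCCCTA → Tm = 38°C (< 40°C)
First 14 bases: GAACTATCCCCTAG → Tm = 42°C (≥ 40°C)
Each additional base adds 2°C (A/T) or 4°C (G/C), so Tm is non-decreasing in n; n = 14 is the first length to reach 40°C.

n = 14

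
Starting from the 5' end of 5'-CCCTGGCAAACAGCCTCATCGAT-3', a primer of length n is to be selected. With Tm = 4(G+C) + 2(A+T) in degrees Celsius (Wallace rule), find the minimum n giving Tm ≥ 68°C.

First 20 bases: CCCTGGCAAACAGCCTCATC → Tm = 64°C (< 68°C)
First 21 bases: CCCTGGCAAACAGCCTCATCG → Tm = 68°C (≥ 68°C)
Since every base adds ≥2°C, Tm only increases with n, so the threshold is first crossed at n = 21.

n = 21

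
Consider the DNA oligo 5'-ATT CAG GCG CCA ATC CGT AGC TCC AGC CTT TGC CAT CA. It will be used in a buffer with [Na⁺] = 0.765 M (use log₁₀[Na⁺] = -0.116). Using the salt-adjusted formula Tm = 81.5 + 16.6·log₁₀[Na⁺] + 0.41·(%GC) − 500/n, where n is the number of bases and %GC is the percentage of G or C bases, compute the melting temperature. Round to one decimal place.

Length n = 38. Base counts: C=14, T=9, G=7, A=8
G+C = 21, so %GC = 21/38 × 100 = 55.263%
Salt term: 16.6 × (-0.116) = -1.926
GC term: 0.41 × 55.263 = 22.658; length term: −500/38 = −13.158
Tm = 81.5 + (-1.926) + 22.658 − 13.158 = 89.074 → 89.1°C

89.1°C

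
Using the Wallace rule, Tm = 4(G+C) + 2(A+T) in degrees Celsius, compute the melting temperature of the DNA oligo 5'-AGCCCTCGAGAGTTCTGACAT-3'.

64°C

Scanning the sequence gives C=6, G=5, A=5, T=5.
AT pairs contribute 10, GC pairs contribute 11.
Tm = 4·11 + 2·10 = 44 + 20 = 64°C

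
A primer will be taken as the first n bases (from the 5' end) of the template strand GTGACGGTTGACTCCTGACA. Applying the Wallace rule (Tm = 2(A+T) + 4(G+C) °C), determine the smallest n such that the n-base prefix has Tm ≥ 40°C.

n = 13

First 12 bases: GTGACGGTTGAC → Tm = 38°C (< 40°C)
First 13 bases: GTGACGGTTGACT → Tm = 40°C (≥ 40°C)
Each additional base adds 2°C (A/T) or 4°C (G/C), so Tm is non-decreasing in n; n = 13 is the first length to reach 40°C.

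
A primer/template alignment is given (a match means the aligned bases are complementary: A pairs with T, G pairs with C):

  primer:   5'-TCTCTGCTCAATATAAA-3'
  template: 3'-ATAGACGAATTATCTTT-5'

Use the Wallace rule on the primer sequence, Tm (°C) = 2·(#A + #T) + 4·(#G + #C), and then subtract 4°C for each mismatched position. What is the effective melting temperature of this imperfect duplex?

Primer base counts: A=6, T=6, G=1, C=4 → A+T=12, G+C=5
Perfect-match Tm = 2(12) + 4(5) = 24 + 20 = 44°C
Mismatches (positions where the bases are not complementary): 3 (at positions 2, 9, 14)
Effective Tm = 44 − 3×4 = 44 − 12 = 32°C

32°C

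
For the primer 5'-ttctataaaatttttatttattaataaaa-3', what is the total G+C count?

Base counts: T=15, G=0, C=1, A=13
Total G or C: 0 + 1 = 1

1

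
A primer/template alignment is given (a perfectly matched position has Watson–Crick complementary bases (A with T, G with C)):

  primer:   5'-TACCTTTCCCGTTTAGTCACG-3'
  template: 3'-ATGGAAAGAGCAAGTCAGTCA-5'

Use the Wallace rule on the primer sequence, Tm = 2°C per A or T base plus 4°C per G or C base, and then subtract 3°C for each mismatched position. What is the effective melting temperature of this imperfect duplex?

50°C

Primer base counts: A=3, T=8, G=3, C=7 → A+T=11, G+C=10
Perfect-match Tm = 2(11) + 4(10) = 22 + 40 = 62°C
Mismatches (positions where the bases are not complementary): 4 (at positions 9, 14, 20, 21)
Effective Tm = 62 − 4×3 = 62 − 12 = 50°C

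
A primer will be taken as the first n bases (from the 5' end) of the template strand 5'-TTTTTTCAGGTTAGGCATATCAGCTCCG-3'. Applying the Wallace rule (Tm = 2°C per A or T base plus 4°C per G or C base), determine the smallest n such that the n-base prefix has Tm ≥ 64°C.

First 23 bases: TTTTTTCAGGTTAGGCATATCAG → Tm = 62°C (< 64°C)
First 24 bases: TTTTTTCAGGTTAGGCATATCAGC → Tm = 66°C (≥ 64°C)
Each additional base adds 2°C (A/T) or 4°C (G/C), so Tm is non-decreasing in n; n = 24 is the first length to reach 64°C.

n = 24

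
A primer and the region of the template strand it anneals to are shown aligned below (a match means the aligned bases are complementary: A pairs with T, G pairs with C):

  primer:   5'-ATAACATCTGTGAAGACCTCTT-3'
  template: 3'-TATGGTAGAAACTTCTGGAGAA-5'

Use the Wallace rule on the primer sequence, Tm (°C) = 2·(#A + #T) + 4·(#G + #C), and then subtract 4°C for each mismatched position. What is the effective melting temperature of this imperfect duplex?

Primer base counts: A=7, T=7, G=3, C=5 → A+T=14, G+C=8
Perfect-match Tm = 2(14) + 4(8) = 28 + 32 = 60°C
Mismatches (positions where the bases are not complementary): 2 (at positions 4, 10)
Effective Tm = 60 − 2×4 = 60 − 8 = 52°C

52°C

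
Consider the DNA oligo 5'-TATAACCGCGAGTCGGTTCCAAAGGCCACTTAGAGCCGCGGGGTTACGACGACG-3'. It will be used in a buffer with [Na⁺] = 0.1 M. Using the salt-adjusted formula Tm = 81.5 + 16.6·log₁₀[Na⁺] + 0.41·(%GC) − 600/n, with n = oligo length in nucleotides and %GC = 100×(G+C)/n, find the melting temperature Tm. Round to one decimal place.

Length n = 54. Base counts: T=9, G=17, C=15, A=13
G+C = 32, so %GC = 32/54 × 100 = 59.259%
Salt term: 16.6 × (-1) = -16.6
GC term: 0.41 × 59.259 = 24.296; length term: −600/54 = −11.111
Tm = 81.5 + (-16.6) + 24.296 − 11.111 = 78.085 → 78.1°C

78.1°C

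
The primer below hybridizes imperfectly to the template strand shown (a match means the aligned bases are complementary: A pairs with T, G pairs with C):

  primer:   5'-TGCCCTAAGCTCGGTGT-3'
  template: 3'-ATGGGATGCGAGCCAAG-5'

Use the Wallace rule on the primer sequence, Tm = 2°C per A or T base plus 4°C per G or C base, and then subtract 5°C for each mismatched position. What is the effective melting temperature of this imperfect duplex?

34°C

Primer base counts: A=2, T=5, G=5, C=5 → A+T=7, G+C=10
Perfect-match Tm = 2(7) + 4(10) = 14 + 40 = 54°C
Mismatches (positions where the bases are not complementary): 4 (at positions 2, 8, 16, 17)
Effective Tm = 54 − 4×5 = 54 − 20 = 34°C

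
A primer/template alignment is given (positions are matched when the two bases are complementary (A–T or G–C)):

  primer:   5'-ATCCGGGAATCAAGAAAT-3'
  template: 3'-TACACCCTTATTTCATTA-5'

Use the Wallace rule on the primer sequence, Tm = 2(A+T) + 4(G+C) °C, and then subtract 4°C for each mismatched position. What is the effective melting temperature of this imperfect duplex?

34°C

Primer base counts: A=8, T=3, G=4, C=3 → A+T=11, G+C=7
Perfect-match Tm = 2(11) + 4(7) = 22 + 28 = 50°C
Mismatches (positions where the bases are not complementary): 4 (at positions 3, 4, 11, 15)
Effective Tm = 50 − 4×4 = 50 − 16 = 34°C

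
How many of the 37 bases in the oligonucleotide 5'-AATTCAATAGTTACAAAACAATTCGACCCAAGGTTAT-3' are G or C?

11

Scanning the sequence gives G=4, A=16, T=10, C=7.
G+C = 4 + 7 = 11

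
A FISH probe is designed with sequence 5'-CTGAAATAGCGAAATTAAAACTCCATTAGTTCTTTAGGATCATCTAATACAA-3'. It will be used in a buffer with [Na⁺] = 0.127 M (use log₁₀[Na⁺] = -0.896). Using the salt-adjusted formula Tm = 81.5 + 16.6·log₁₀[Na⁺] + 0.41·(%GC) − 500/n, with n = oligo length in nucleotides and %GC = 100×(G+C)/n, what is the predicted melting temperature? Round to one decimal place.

Length n = 52. Base counts: A=21, T=16, G=6, C=9
G+C = 15, so %GC = 15/52 × 100 = 28.846%
Salt term: 16.6 × (-0.896) = -14.874
GC term: 0.41 × 28.846 = 11.827; length term: −500/52 = −9.615
Tm = 81.5 + (-14.874) + 11.827 − 9.615 = 68.838 → 68.8°C

68.8°C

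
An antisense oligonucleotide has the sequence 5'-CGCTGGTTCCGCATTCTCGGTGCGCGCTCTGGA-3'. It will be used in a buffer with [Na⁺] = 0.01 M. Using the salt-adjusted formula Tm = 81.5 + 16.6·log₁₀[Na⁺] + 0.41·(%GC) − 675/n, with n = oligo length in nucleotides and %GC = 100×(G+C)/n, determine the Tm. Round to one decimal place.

55.2°C

Length n = 33. Base counts: T=9, G=11, A=2, C=11
G+C = 22, so %GC = 22/33 × 100 = 66.667%
Salt term: 16.6 × (-2) = -33.2
GC term: 0.41 × 66.667 = 27.333; length term: −675/33 = −20.455
Tm = 81.5 + (-33.2) + 27.333 − 20.455 = 55.178 → 55.2°C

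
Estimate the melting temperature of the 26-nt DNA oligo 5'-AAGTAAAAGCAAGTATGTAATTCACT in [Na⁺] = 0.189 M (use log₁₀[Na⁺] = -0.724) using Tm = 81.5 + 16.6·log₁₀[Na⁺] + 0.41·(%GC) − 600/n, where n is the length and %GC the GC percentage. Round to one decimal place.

57.4°C

Length n = 26. Counting bases: A=12, T=7, C=3, G=4
G+C = 7, so %GC = 7/26 × 100 = 26.923%
Salt term: 16.6 × (-0.724) = -12.018
GC term: 0.41 × 26.923 = 11.038; length term: −600/26 = −23.077
Tm = 81.5 + (-12.018) + 11.038 − 23.077 = 57.443 → 57.4°C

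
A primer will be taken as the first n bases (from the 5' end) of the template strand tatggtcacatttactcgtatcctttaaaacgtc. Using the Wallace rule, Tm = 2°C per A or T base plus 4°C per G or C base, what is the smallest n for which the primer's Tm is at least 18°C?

n = 7

First 6 bases: TATGGT → Tm = 16°C (< 18°C)
First 7 bases: TATGGTC → Tm = 20°C (≥ 18°C)
Since every base adds ≥2°C, Tm only increases with n, so the threshold is first crossed at n = 7.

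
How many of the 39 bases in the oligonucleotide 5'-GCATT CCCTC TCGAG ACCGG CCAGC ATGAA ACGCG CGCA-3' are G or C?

25

G=10, T=5, C=15, A=9
Total G or C: 10 + 15 = 25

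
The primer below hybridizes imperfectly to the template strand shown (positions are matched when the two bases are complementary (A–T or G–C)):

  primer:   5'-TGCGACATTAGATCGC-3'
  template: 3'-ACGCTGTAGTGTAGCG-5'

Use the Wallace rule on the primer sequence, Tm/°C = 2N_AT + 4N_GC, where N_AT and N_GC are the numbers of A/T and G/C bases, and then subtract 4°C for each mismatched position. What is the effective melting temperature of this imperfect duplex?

40°C

Primer base counts: A=4, T=4, G=4, C=4 → A+T=8, G+C=8
Perfect-match Tm = 2(8) + 4(8) = 16 + 32 = 48°C
Mismatches (positions where the bases are not complementary): 2 (at positions 9, 11)
Effective Tm = 48 − 2×4 = 48 − 8 = 40°C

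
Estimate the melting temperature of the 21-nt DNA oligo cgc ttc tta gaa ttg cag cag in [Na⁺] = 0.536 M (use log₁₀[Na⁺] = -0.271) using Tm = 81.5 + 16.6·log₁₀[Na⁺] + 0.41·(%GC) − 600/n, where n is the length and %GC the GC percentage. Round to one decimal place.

Length n = 21. Base counts: A=5, G=5, C=5, T=6
G+C = 10, so %GC = 10/21 × 100 = 47.619%
Salt term: 16.6 × (-0.271) = -4.499
GC term: 0.41 × 47.619 = 19.524; length term: −600/21 = −28.571
Tm = 81.5 + (-4.499) + 19.524 − 28.571 = 67.954 → 68.0°C

68.0°C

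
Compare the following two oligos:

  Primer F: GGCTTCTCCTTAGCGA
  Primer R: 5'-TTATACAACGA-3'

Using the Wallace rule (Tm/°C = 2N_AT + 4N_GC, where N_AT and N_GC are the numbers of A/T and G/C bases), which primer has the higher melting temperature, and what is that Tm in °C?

Primer F: A+T=7, G+C=9 → Tm = 2(7)+4(9) = 50°C
Primer R: A+T=8, G+C=3 → Tm = 2(8)+4(3) = 28°C
50°C vs 28°C → primer F is higher.

Primer F, 50°C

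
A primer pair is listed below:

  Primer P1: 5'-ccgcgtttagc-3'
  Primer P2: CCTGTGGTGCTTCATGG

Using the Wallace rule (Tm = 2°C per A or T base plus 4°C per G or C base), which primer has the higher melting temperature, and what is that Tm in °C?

Primer P2, 54°C

Primer P1: A+T=4, G+C=7 → Tm = 2(4)+4(7) = 36°C
Primer P2: A+T=7, G+C=10 → Tm = 2(7)+4(10) = 54°C
36°C vs 54°C → primer P2 is higher.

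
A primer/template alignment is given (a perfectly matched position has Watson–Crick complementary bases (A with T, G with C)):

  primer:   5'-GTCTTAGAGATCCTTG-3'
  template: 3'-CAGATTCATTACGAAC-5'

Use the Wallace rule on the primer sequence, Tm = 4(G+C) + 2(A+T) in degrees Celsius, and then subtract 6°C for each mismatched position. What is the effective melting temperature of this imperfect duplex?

22°C

Primer base counts: A=3, T=6, G=4, C=3 → A+T=9, G+C=7
Perfect-match Tm = 2(9) + 4(7) = 18 + 28 = 46°C
Mismatches (positions where the bases are not complementary): 4 (at positions 5, 8, 9, 12)
Effective Tm = 46 − 4×6 = 46 − 24 = 22°C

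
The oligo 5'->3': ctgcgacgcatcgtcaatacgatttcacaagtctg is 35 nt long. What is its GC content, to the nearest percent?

Base counts: G=7, A=9, C=10, T=9
G+C = 7 + 10 = 17 out of 35 bases
%GC = 17/35 × 100 = 48.57% ≈ 49%

49%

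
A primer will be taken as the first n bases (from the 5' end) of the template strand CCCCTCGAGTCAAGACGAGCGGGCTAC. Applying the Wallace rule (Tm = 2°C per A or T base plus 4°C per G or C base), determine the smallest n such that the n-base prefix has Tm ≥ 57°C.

First 17 bases: CCCCTCGAGTCAAGACG → Tm = 56°C (< 57°C)
First 18 bases: CCCCTCGAGTCAAGACGA → Tm = 58°C (≥ 57°C)
Each additional base adds 2°C (A/T) or 4°C (G/C), so Tm is non-decreasing in n; n = 18 is the first length to reach 57°C.

n = 18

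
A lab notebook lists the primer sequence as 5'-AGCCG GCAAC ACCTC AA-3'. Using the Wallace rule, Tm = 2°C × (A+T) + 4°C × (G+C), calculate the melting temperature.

54°C

Counting bases: A=6, C=7, T=1, G=3
A+T = 7, G+C = 10
Tm = 2×7 + 4×10 = 54°C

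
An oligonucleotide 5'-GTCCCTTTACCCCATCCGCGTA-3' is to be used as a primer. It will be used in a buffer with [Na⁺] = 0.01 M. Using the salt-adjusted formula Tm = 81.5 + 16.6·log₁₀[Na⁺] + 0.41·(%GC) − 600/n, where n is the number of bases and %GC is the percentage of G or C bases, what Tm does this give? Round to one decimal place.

Length n = 22. Base counts: T=6, C=10, G=3, A=3
G+C = 13, so %GC = 13/22 × 100 = 59.091%
Salt term: 16.6 × (-2) = -33.2
GC term: 0.41 × 59.091 = 24.227; length term: −600/22 = −27.273
Tm = 81.5 + (-33.2) + 24.227 − 27.273 = 45.254 → 45.3°C

45.3°C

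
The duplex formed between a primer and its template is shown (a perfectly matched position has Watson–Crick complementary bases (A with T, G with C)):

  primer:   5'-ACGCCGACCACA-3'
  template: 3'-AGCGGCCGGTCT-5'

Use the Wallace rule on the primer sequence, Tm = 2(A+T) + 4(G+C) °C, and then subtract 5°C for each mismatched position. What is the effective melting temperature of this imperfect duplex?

25°C

Primer base counts: A=4, T=0, G=2, C=6 → A+T=4, G+C=8
Perfect-match Tm = 2(4) + 4(8) = 8 + 32 = 40°C
Mismatches (positions where the bases are not complementary): 3 (at positions 1, 7, 11)
Effective Tm = 40 − 3×5 = 40 − 15 = 25°C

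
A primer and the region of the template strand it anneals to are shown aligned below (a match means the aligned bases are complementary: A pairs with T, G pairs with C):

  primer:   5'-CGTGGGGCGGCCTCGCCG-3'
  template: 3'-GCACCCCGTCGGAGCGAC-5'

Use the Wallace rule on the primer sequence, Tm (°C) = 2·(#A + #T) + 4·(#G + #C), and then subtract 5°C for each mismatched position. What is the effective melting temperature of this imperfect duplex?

58°C

Primer base counts: A=0, T=2, G=9, C=7 → A+T=2, G+C=16
Perfect-match Tm = 2(2) + 4(16) = 4 + 64 = 68°C
Mismatches (positions where the bases are not complementary): 2 (at positions 9, 17)
Effective Tm = 68 − 2×5 = 68 − 10 = 58°C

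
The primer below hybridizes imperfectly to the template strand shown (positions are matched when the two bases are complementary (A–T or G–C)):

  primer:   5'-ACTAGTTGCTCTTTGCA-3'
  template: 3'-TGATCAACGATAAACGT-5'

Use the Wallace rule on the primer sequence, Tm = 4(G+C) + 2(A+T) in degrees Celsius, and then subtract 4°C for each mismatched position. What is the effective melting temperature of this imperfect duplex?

44°C

Primer base counts: A=3, T=7, G=3, C=4 → A+T=10, G+C=7
Perfect-match Tm = 2(10) + 4(7) = 20 + 28 = 48°C
Mismatches (positions where the bases are not complementary): 1 (at position 11)
Effective Tm = 48 − 1×4 = 48 − 4 = 44°C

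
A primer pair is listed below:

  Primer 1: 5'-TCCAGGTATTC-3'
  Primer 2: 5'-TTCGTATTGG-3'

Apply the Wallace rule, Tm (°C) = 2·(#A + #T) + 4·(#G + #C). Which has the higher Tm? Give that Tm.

Primer 1, 32°C

Primer 1: A+T=6, G+C=5 → Tm = 2(6)+4(5) = 32°C
Primer 2: A+T=6, G+C=4 → Tm = 2(6)+4(4) = 28°C
32°C vs 28°C → primer 1 is higher.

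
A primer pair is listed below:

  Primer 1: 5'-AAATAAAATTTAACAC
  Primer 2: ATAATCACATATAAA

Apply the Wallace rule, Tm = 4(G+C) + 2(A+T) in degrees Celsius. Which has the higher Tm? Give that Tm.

Primer 1, 36°C

Primer 1: A+T=14, G+C=2 → Tm = 2(14)+4(2) = 36°C
Primer 2: A+T=13, G+C=2 → Tm = 2(13)+4(2) = 34°C
36°C vs 34°C → primer 1 is higher.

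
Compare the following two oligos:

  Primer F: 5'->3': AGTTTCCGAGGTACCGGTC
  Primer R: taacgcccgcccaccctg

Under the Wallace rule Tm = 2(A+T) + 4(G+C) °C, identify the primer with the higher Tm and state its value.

Primer F: A+T=8, G+C=11 → Tm = 2(8)+4(11) = 60°C
Primer R: A+T=5, G+C=13 → Tm = 2(5)+4(13) = 62°C
60°C vs 62°C → primer R is higher.

Primer R, 62°C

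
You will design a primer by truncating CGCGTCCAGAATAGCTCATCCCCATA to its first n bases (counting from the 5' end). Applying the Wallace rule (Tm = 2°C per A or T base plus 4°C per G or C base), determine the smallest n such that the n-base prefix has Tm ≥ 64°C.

First 20 bases: CGCGTCCAGAATAGCTCATC → Tm = 62°C (< 64°C)
First 21 bases: CGCGTCCAGAATAGCTCATCC → Tm = 66°C (≥ 64°C)
Each additional base adds 2°C (A/T) or 4°C (G/C), so Tm is non-decreasing in n; n = 21 is the first length to reach 64°C.

n = 21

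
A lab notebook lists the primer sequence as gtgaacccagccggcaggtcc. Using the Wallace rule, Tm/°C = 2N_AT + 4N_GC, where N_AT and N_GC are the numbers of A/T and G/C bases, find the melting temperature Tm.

72°C

Scanning the sequence gives G=7, A=4, T=2, C=8.
So N_AT = 6 and N_GC = 15.
Tm = 2×6 + 4×15 = 72°C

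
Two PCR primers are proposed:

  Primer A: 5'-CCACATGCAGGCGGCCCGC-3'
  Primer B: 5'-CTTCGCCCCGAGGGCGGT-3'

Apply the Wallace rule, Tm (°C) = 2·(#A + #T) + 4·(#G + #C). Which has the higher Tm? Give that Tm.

Primer A, 68°C

Primer A: A+T=4, G+C=15 → Tm = 2(4)+4(15) = 68°C
Primer B: A+T=4, G+C=14 → Tm = 2(4)+4(14) = 64°C
68°C vs 64°C → primer A is higher.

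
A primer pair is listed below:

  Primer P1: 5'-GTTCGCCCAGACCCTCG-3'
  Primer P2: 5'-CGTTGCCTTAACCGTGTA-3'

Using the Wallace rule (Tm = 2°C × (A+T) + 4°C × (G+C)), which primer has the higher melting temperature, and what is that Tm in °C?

Primer P1: A+T=5, G+C=12 → Tm = 2(5)+4(12) = 58°C
Primer P2: A+T=9, G+C=9 → Tm = 2(9)+4(9) = 54°C
58°C vs 54°C → primer P1 is higher.

Primer P1, 58°C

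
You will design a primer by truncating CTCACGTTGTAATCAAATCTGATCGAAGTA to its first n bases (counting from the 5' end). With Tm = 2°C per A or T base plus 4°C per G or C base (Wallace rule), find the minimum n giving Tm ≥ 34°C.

First 11 bases: CTCACGTTGTA → Tm = 32°C (< 34°C)
First 12 bases: CTCACGTTGTAA → Tm = 34°C (≥ 34°C)
Each additional base adds 2°C (A/T) or 4°C (G/C), so Tm is non-decreasing in n; n = 12 is the first length to reach 34°C.

n = 12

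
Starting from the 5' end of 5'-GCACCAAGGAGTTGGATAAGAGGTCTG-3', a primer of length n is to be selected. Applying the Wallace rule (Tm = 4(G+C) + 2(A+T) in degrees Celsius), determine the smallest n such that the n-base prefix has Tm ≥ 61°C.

First 20 bases: GCACCAAGGAGTTGGATAAG → Tm = 60°C (< 61°C)
First 21 bases: GCACCAAGGAGTTGGATAAGA → Tm = 62°C (≥ 61°C)
Each additional base adds 2°C (A/T) or 4°C (G/C), so Tm is non-decreasing in n; n = 21 is the first length to reach 61°C.

n = 21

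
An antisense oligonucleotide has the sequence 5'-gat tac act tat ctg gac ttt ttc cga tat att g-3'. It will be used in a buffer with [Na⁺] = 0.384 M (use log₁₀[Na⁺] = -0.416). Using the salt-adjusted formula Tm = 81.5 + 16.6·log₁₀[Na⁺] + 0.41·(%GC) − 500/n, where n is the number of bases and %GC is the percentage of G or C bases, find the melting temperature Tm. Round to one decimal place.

73.2°C

Length n = 34. Counting bases: T=15, G=5, A=8, C=6
G+C = 11, so %GC = 11/34 × 100 = 32.353%
Salt term: 16.6 × (-0.416) = -6.906
GC term: 0.41 × 32.353 = 13.265; length term: −500/34 = −14.706
Tm = 81.5 + (-6.906) + 13.265 − 14.706 = 73.153 → 73.2°C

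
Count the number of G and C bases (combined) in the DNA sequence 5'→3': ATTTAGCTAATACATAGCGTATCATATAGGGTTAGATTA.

11

T=14, C=4, A=14, G=7
Total G or C: 7 + 4 = 11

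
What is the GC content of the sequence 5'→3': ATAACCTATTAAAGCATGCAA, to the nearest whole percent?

Base counts: A=10, T=5, C=4, G=2
G+C = 2 + 4 = 6 out of 21 bases
%GC = 6/21 × 100 = 28.57% ≈ 29%

29%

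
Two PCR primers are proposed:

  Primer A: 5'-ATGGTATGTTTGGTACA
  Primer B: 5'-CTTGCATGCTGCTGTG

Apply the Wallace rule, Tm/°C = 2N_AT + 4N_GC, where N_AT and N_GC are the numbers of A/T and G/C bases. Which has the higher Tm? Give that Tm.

Primer A: A+T=11, G+C=6 → Tm = 2(11)+4(6) = 46°C
Primer B: A+T=7, G+C=9 → Tm = 2(7)+4(9) = 50°C
46°C vs 50°C → primer B is higher.

Primer B, 50°C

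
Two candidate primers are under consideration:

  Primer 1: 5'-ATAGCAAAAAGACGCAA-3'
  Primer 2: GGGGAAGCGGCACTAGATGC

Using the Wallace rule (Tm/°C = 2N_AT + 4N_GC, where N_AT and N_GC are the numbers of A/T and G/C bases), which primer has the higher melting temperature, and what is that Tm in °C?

Primer 1: A+T=11, G+C=6 → Tm = 2(11)+4(6) = 46°C
Primer 2: A+T=7, G+C=13 → Tm = 2(7)+4(13) = 66°C
46°C vs 66°C → primer 2 is higher.

Primer 2, 66°C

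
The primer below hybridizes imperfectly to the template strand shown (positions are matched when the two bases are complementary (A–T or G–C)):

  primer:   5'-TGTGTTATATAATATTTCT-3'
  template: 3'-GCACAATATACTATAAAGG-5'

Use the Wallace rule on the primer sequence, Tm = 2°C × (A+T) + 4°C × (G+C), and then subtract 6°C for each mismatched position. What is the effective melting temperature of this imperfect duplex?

26°C

Primer base counts: A=5, T=11, G=2, C=1 → A+T=16, G+C=3
Perfect-match Tm = 2(16) + 4(3) = 32 + 12 = 44°C
Mismatches (positions where the bases are not complementary): 3 (at positions 1, 11, 19)
Effective Tm = 44 − 3×6 = 44 − 18 = 26°C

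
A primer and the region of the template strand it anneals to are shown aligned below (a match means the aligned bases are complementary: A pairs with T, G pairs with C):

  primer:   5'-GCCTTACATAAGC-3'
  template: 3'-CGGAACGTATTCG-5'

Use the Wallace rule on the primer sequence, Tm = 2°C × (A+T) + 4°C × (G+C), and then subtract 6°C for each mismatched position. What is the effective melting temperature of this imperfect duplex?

Primer base counts: A=4, T=3, G=2, C=4 → A+T=7, G+C=6
Perfect-match Tm = 2(7) + 4(6) = 14 + 24 = 38°C
Mismatches (positions where the bases are not complementary): 1 (at position 6)
Effective Tm = 38 − 1×6 = 38 − 6 = 32°C

32°C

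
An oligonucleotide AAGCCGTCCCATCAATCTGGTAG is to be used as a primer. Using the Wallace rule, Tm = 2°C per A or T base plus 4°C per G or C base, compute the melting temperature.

Counting bases: G=5, T=5, A=6, C=7
A+T = 11, G+C = 12
Tm = 2(11) + 4(12) = 22 + 48 = 70°C

70°C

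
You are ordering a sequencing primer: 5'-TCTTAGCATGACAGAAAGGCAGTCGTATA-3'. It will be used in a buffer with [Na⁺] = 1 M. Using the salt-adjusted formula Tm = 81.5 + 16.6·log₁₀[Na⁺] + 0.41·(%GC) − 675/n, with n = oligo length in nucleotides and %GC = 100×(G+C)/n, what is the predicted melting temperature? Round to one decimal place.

Length n = 29. Base counts: C=5, G=7, T=7, A=10
G+C = 12, so %GC = 12/29 × 100 = 41.379%
Salt term: 16.6 × (0) = 0
GC term: 0.41 × 41.379 = 16.965; length term: −675/29 = −23.276
Tm = 81.5 + (0) + 16.965 − 23.276 = 75.189 → 75.2°C

75.2°C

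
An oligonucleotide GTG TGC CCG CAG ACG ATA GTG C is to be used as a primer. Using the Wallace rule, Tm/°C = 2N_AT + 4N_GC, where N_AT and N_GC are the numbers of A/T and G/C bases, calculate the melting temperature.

72°C

Base counts: G=8, C=6, A=4, T=4
A+T = 8, G+C = 14
Tm = 4·14 + 2·8 = 56 + 16 = 72°C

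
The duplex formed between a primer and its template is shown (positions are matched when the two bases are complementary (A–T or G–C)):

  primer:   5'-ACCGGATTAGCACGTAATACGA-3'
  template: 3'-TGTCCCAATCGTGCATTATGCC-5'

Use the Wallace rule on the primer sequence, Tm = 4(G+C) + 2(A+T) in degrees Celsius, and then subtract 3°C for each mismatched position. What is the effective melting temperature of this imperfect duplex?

Primer base counts: A=8, T=4, G=5, C=5 → A+T=12, G+C=10
Perfect-match Tm = 2(12) + 4(10) = 24 + 40 = 64°C
Mismatches (positions where the bases are not complementary): 3 (at positions 3, 6, 22)
Effective Tm = 64 − 3×3 = 64 − 9 = 55°C

55°C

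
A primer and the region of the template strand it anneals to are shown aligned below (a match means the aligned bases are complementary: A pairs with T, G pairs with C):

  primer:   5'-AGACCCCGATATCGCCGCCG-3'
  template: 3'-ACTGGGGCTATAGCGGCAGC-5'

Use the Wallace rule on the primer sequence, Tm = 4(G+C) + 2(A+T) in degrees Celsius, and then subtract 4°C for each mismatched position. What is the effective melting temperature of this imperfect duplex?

Primer base counts: A=4, T=2, G=5, C=9 → A+T=6, G+C=14
Perfect-match Tm = 2(6) + 4(14) = 12 + 56 = 68°C
Mismatches (positions where the bases are not complementary): 2 (at positions 1, 18)
Effective Tm = 68 − 2×4 = 68 − 8 = 60°C

60°C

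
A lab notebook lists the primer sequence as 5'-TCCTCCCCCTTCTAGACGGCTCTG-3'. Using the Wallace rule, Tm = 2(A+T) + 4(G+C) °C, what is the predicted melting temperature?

Scanning the sequence gives G=4, C=11, A=2, T=7.
So N_AT = 9 and N_GC = 15.
Tm = 2×9 + 4×15 = 78°C

78°C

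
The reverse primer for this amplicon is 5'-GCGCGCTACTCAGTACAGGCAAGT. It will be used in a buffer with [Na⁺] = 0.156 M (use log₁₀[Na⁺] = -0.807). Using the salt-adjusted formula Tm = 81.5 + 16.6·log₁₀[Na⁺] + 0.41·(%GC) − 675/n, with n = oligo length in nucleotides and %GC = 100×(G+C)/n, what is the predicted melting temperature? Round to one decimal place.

Length n = 24. Counting bases: G=7, A=6, C=7, T=4
G+C = 14, so %GC = 14/24 × 100 = 58.333%
Salt term: 16.6 × (-0.807) = -13.396
GC term: 0.41 × 58.333 = 23.917; length term: −675/24 = −28.125
Tm = 81.5 + (-13.396) + 23.917 − 28.125 = 63.896 → 63.9°C

63.9°C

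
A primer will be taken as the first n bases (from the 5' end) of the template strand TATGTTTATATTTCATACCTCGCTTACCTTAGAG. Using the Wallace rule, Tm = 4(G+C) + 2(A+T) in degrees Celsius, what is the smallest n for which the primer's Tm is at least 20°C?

First 8 bases: TATGTTTA → Tm = 18°C (< 20°C)
First 9 bases: TATGTTTAT → Tm = 20°C (≥ 20°C)
Since every base adds ≥2°C, Tm only increases with n, so the threshold is first crossed at n = 9.

n = 9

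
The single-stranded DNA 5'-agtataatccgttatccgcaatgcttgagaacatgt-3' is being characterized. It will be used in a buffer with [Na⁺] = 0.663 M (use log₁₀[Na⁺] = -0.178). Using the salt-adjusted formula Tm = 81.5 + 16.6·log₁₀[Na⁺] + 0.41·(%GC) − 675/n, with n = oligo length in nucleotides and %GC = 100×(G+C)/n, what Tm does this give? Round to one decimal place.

75.7°C

Length n = 36. Scanning the sequence gives A=11, G=7, C=7, T=11.
G+C = 14, so %GC = 14/36 × 100 = 38.889%
Salt term: 16.6 × (-0.178) = -2.955
GC term: 0.41 × 38.889 = 15.944; length term: −675/36 = −18.75
Tm = 81.5 + (-2.955) + 15.944 − 18.75 = 75.739 → 75.7°C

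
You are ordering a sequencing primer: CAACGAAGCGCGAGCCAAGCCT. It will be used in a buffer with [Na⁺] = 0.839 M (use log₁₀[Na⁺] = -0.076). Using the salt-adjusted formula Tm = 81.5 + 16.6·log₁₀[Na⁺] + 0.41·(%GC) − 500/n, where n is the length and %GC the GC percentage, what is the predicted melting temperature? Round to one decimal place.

Length n = 22. Scanning the sequence gives T=1, C=8, G=6, A=7.
G+C = 14, so %GC = 14/22 × 100 = 63.636%
Salt term: 16.6 × (-0.076) = -1.262
GC term: 0.41 × 63.636 = 26.091; length term: −500/22 = −22.727
Tm = 81.5 + (-1.262) + 26.091 − 22.727 = 83.602 → 83.6°C

83.6°C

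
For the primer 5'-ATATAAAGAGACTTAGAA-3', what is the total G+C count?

Scanning the sequence gives C=1, T=4, A=10, G=3.
G+C = 3 + 1 = 4

4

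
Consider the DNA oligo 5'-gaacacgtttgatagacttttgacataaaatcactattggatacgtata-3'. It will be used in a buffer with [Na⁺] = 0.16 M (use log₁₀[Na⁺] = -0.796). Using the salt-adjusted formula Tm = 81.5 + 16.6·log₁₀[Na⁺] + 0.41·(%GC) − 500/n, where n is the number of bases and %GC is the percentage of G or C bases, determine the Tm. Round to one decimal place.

70.6°C

Length n = 49. T=16, C=7, A=18, G=8
G+C = 15, so %GC = 15/49 × 100 = 30.612%
Salt term: 16.6 × (-0.796) = -13.214
GC term: 0.41 × 30.612 = 12.551; length term: −500/49 = −10.204
Tm = 81.5 + (-13.214) + 12.551 − 10.204 = 70.633 → 70.6°C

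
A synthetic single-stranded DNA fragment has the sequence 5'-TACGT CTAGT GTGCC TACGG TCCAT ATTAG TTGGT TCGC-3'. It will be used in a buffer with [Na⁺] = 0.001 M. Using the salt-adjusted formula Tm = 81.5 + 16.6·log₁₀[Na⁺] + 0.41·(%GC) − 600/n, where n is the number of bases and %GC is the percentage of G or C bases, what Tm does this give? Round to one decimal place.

36.3°C

Length n = 39. Scanning the sequence gives C=9, A=6, T=14, G=10.
G+C = 19, so %GC = 19/39 × 100 = 48.718%
Salt term: 16.6 × (-3) = -49.8
GC term: 0.41 × 48.718 = 19.974; length term: −600/39 = −15.385
Tm = 81.5 + (-49.8) + 19.974 − 15.385 = 36.289 → 36.3°C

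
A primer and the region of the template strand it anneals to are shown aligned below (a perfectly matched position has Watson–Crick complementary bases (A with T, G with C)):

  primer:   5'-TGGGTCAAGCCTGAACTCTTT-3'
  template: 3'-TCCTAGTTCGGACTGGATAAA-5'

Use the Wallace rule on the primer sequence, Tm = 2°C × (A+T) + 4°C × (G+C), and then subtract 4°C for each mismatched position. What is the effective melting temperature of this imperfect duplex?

Primer base counts: A=4, T=7, G=5, C=5 → A+T=11, G+C=10
Perfect-match Tm = 2(11) + 4(10) = 22 + 40 = 62°C
Mismatches (positions where the bases are not complementary): 4 (at positions 1, 4, 15, 18)
Effective Tm = 62 − 4×4 = 62 − 16 = 46°C

46°C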